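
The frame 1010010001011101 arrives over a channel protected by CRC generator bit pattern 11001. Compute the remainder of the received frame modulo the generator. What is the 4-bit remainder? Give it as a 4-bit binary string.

Modulo-2 division of 1010010001011101 by 11001:
  pos 0: 10100 XOR 11001 = 01101
  pos 1: 11011 XOR 11001 = 00010
  pos 4: 10000 XOR 11001 = 01001
  pos 5: 10011 XOR 11001 = 01010
  pos 6: 10100 XOR 11001 = 01101
  pos 7: 11011 XOR 11001 = 00010
  pos 10: 10110 XOR 11001 = 01111
  pos 11: 11111 XOR 11001 = 00110
Remainder = 0110 (nonzero — an error is detected).

0110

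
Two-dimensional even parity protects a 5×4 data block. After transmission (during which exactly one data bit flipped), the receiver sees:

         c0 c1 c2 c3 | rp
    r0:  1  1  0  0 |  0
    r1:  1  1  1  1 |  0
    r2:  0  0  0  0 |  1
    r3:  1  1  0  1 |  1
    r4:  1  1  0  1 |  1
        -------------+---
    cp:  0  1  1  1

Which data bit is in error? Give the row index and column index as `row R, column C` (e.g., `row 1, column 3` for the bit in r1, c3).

Recompute each row's even parity and compare to rp:
  r0: data parity 0, sent rp 0 → ok
  r1: data parity 0, sent rp 0 → ok
  r2: data parity 0, sent rp 1 → mismatch
  r3: data parity 1, sent rp 1 → ok
  r4: data parity 1, sent rp 1 → ok
Recompute each column's even parity and compare to cp:
  c0: data parity 0, sent cp 0 → ok
  c1: data parity 0, sent cp 1 → mismatch
  c2: data parity 1, sent cp 1 → ok
  c3: data parity 1, sent cp 1 → ok
Exactly one row (r2) and one column (c1) fail → the flipped bit is at their intersection.

row 2, column 1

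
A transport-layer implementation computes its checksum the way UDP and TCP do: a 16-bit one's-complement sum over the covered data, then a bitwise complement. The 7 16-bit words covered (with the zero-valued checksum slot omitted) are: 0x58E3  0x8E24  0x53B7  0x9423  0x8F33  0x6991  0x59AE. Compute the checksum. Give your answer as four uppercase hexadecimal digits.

One's-complement addition (fold any carry out of bit 15 back into bit 0):
  0x58E3 + 0x8E24 = 0x0E707
  0xE707 + 0x53B7 = 0x13ABE → wrap carry → 0x3ABF
  0x3ABF + 0x9423 = 0x0CEE2
  0xCEE2 + 0x8F33 = 0x15E15 → wrap carry → 0x5E16
  0x5E16 + 0x6991 = 0x0C7A7
  0xC7A7 + 0x59AE = 0x12155 → wrap carry → 0x2156
One's-complement sum = 0x2156.
Checksum = ~0x2156 & 0xFFFF = 0xDEA9.

DEA9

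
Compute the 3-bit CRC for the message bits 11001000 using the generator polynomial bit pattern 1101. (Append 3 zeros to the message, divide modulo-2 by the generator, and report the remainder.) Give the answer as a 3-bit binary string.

Append 3 zeros: 11001000000. Divide by 1101 (XOR where the leading bit is 1):
  pos 0: 1100 XOR 1101 = 0001
  pos 3: 1100 XOR 1101 = 0001
  pos 6: 1000 XOR 1101 = 0101
  pos 7: 1010 XOR 1101 = 0111
Remainder (last 3 bits) = 111. This is the CRC / FCS.

111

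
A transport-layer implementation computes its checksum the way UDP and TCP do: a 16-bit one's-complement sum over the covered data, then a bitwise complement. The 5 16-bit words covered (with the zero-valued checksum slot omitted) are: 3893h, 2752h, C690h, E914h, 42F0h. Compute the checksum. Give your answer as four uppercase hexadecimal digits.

One's-complement addition (fold any carry out of bit 15 back into bit 0):
  0x3893 + 0x2752 = 0x05FE5
  0x5FE5 + 0xC690 = 0x12675 → wrap carry → 0x2676
  0x2676 + 0xE914 = 0x10F8A → wrap carry → 0x0F8B
  0x0F8B + 0x42F0 = 0x0527B
One's-complement sum = 0x527B.
Checksum = ~0x527B & 0xFFFF = 0xAD84.

AD84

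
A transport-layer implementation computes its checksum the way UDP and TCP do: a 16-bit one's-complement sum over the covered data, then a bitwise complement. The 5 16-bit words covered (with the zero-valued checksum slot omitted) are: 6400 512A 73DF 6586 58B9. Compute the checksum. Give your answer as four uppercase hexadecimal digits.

18B6

One's-complement addition (fold any carry out of bit 15 back into bit 0):
  0x6400 + 0x512A = 0x0B52A
  0xB52A + 0x73DF = 0x12909 → wrap carry → 0x290A
  0x290A + 0x6586 = 0x08E90
  0x8E90 + 0x58B9 = 0x0E749
One's-complement sum = 0xE749.
Checksum = ~0xE749 & 0xFFFF = 0x18B6.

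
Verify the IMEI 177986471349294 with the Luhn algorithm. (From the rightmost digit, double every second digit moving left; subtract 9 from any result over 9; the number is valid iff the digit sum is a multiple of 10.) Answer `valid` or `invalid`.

From the right, keep odd positions and double even positions (subtract 9 from any doubled value over 9):
  doubled (positions 2,4,...): 9 9 6 5 3 9 5 → sum 46
  kept (positions 1,3,...): 4 2 4 1 4 8 7 1 → sum 31
Total = 77.
77 mod 10 = 7, so the number is invalid.

invalid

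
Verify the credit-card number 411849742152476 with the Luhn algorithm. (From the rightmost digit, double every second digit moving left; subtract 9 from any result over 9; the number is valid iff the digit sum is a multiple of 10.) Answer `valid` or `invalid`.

From the right, keep odd positions and double even positions (subtract 9 from any doubled value over 9):
  doubled (positions 2,4,...): 5 4 2 8 9 7 2 → sum 37
  kept (positions 1,3,...): 6 4 5 2 7 4 1 4 → sum 33
Total = 70.
70 mod 10 = 0, so the number is valid.

valid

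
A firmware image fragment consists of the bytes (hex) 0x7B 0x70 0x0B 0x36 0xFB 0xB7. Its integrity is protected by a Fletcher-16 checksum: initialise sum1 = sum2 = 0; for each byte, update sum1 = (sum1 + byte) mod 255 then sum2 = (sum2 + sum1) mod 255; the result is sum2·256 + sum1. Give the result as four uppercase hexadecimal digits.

Running sums (mod 255):
  after byte 0 (0x7B): sum1=123, sum2=123
  after byte 1 (0x70): sum1=235, sum2=103
  after byte 2 (0x0B): sum1=246, sum2=94
  after byte 3 (0x36): sum1=45, sum2=139
  after byte 4 (0xFB): sum1=41, sum2=180
  after byte 5 (0xB7): sum1=224, sum2=149
Checksum = sum2·256 + sum1 = 149·256 + 224 = 38368 = 0x95E0.

95E0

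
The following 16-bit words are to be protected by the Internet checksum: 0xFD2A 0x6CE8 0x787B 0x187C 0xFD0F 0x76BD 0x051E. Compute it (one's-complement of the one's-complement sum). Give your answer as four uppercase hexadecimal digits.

8C09

One's-complement addition (fold any carry out of bit 15 back into bit 0):
  0xFD2A + 0x6CE8 = 0x16A12 → wrap carry → 0x6A13
  0x6A13 + 0x787B = 0x0E28E
  0xE28E + 0x187C = 0x0FB0A
  0xFB0A + 0xFD0F = 0x1F819 → wrap carry → 0xF81A
  0xF81A + 0x76BD = 0x16ED7 → wrap carry → 0x6ED8
  0x6ED8 + 0x051E = 0x073F6
One's-complement sum = 0x73F6.
Checksum = ~0x73F6 & 0xFFFF = 0x8C09.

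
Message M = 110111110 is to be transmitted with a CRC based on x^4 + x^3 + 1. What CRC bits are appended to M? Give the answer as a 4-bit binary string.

0110

Append 4 zeros: 1101111100000. Divide by 11001 (XOR where the leading bit is 1):
  pos 0: 11011 XOR 11001 = 00010
  pos 3: 10111 XOR 11001 = 01110
  pos 4: 11100 XOR 11001 = 00101
  pos 6: 10100 XOR 11001 = 01101
  pos 7: 11010 XOR 11001 = 00011
Remainder (last 4 bits) = 0110. This is the CRC / FCS.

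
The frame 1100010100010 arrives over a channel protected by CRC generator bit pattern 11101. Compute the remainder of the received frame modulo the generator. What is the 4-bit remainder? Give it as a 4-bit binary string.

Modulo-2 division of 1100010100010 by 11101:
  pos 0: 11000 XOR 11101 = 00101
  pos 2: 10110 XOR 11101 = 01011
  pos 3: 10111 XOR 11101 = 01010
  pos 4: 10100 XOR 11101 = 01001
  pos 5: 10010 XOR 11101 = 01111
  pos 6: 11110 XOR 11101 = 00011
Remainder = 1110 (nonzero — an error is detected).

1110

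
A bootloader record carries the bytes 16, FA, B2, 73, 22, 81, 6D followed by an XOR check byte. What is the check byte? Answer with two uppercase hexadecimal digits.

XOR the bytes together:
  start with 0x16
  0x16 ⊕ 0xFA = 0xEC
  0xEC ⊕ 0xB2 = 0x5E
  0x5E ⊕ 0x73 = 0x2D
  0x2D ⊕ 0x22 = 0x0F
  0x0F ⊕ 0x81 = 0x8E
  0x8E ⊕ 0x6D = 0xE3

E3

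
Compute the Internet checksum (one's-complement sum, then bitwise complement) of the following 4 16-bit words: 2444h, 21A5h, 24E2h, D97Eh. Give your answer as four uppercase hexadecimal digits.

One's-complement addition (fold any carry out of bit 15 back into bit 0):
  0x2444 + 0x21A5 = 0x045E9
  0x45E9 + 0x24E2 = 0x06ACB
  0x6ACB + 0xD97E = 0x14449 → wrap carry → 0x444A
One's-complement sum = 0x444A.
Checksum = ~0x444A & 0xFFFF = 0xBBB5.

BBB5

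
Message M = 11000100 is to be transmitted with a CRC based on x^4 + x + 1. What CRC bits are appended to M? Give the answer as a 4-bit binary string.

Append 4 zeros: 110001000000. Divide by 10011 (XOR where the leading bit is 1):
  pos 0: 11000 XOR 10011 = 01011
  pos 1: 10111 XOR 10011 = 00100
  pos 3: 10000 XOR 10011 = 00011
  pos 6: 11000 XOR 10011 = 01011
  pos 7: 10110 XOR 10011 = 00101
Remainder (last 4 bits) = 0101. This is the CRC / FCS.

0101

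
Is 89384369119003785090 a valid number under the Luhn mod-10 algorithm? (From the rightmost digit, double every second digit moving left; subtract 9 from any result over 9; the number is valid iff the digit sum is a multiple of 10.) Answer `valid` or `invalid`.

From the right, keep odd positions and double even positions (subtract 9 from any doubled value over 9):
  doubled (positions 2,4,...): 9 1 5 0 9 2 3 8 6 7 → sum 50
  kept (positions 1,3,...): 0 0 8 3 0 1 9 3 8 9 → sum 41
Total = 91.
91 mod 10 = 1, so the number is invalid.

invalid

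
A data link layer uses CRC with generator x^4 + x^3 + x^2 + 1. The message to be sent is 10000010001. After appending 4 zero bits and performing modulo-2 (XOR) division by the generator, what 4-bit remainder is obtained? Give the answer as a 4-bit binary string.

1110

Append 4 zeros: 100000100010000. Divide by 11101 (XOR where the leading bit is 1):
  pos 0: 10000 XOR 11101 = 01101
  pos 1: 11010 XOR 11101 = 00111
  pos 3: 11110 XOR 11101 = 00011
  pos 6: 11001 XOR 11101 = 00100
  pos 8: 10000 XOR 11101 = 01101
  pos 9: 11010 XOR 11101 = 00111
Remainder (last 4 bits) = 1110. This is the CRC / FCS.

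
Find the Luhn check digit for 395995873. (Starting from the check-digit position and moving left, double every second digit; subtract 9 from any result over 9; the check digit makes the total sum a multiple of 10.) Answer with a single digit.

1

Partial digits right→left: 3 7 8 5 9 9 5 9 3
Double every second digit counting from the check-digit position (so the 1st, 3rd, 5th, ... of the partial from the right).
  doubled (with −9 where >9): 6 7 9 1 6 → sum 29
  kept as-is: 7 5 9 9 → sum 30
Total = 29 + 30 = 59.
Check digit = (10 − (59 mod 10)) mod 10 = 1.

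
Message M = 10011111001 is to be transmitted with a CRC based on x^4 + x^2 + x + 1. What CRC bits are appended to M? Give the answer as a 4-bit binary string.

1110

Append 4 zeros: 100111110010000. Divide by 10111 (XOR where the leading bit is 1):
  pos 0: 10011 XOR 10111 = 00100
  pos 2: 10011 XOR 10111 = 00100
  pos 4: 10010 XOR 10111 = 00101
  pos 6: 10101 XOR 10111 = 00010
  pos 9: 10000 XOR 10111 = 00111
Remainder (last 4 bits) = 1110. This is the CRC / FCS.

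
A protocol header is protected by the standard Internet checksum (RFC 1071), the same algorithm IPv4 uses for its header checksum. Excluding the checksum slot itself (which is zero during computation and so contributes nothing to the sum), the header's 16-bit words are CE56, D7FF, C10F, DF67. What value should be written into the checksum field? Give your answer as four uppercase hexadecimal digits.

One's-complement addition (fold any carry out of bit 15 back into bit 0):
  0xCE56 + 0xD7FF = 0x1A655 → wrap carry → 0xA656
  0xA656 + 0xC10F = 0x16765 → wrap carry → 0x6766
  0x6766 + 0xDF67 = 0x146CD → wrap carry → 0x46CE
One's-complement sum = 0x46CE.
Checksum = ~0x46CE & 0xFFFF = 0xB931.

B931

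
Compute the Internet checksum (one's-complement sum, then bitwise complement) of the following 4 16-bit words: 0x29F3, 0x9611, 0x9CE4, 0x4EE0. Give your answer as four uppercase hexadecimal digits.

5436

One's-complement addition (fold any carry out of bit 15 back into bit 0):
  0x29F3 + 0x9611 = 0x0C004
  0xC004 + 0x9CE4 = 0x15CE8 → wrap carry → 0x5CE9
  0x5CE9 + 0x4EE0 = 0x0ABC9
One's-complement sum = 0xABC9.
Checksum = ~0xABC9 & 0xFFFF = 0x5436.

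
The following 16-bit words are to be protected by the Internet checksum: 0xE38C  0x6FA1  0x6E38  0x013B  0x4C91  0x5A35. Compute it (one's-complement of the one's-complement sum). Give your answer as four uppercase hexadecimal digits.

One's-complement addition (fold any carry out of bit 15 back into bit 0):
  0xE38C + 0x6FA1 = 0x1532D → wrap carry → 0x532E
  0x532E + 0x6E38 = 0x0C166
  0xC166 + 0x013B = 0x0C2A1
  0xC2A1 + 0x4C91 = 0x10F32 → wrap carry → 0x0F33
  0x0F33 + 0x5A35 = 0x06968
One's-complement sum = 0x6968.
Checksum = ~0x6968 & 0xFFFF = 0x9697.

9697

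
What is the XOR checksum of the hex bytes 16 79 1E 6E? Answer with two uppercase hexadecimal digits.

1F

XOR the bytes together:
  start with 0x16
  0x16 ⊕ 0x79 = 0x6F
  0x6F ⊕ 0x1E = 0x71
  0x71 ⊕ 0x6E = 0x1F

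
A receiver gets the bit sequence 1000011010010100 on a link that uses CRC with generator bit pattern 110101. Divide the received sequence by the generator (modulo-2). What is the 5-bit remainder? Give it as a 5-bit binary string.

00000

Modulo-2 division of 1000011010010100 by 110101:
  pos 0: 100001 XOR 110101 = 010100
  pos 1: 101001 XOR 110101 = 011100
  pos 2: 111000 XOR 110101 = 001101
  pos 4: 110110 XOR 110101 = 000011
  pos 8: 110101 XOR 110101 = 000000
Remainder = 00000 (zero — the frame passes the CRC check).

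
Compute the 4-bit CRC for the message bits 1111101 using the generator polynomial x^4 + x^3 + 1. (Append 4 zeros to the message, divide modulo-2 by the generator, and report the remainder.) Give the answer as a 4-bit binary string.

0000

Append 4 zeros: 11111010000. Divide by 11001 (XOR where the leading bit is 1):
  pos 0: 11111 XOR 11001 = 00110
  pos 2: 11001 XOR 11001 = 00000
Remainder (last 4 bits) = 0000. This is the CRC / FCS.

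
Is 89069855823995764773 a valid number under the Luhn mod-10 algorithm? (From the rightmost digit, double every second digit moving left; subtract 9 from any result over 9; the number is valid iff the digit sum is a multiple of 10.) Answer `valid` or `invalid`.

From the right, keep odd positions and double even positions (subtract 9 from any doubled value over 9):
  doubled (positions 2,4,...): 5 8 5 9 6 7 1 9 0 7 → sum 57
  kept (positions 1,3,...): 3 7 6 5 9 2 5 8 6 9 → sum 60
Total = 117.
117 mod 10 = 7, so the number is invalid.

invalid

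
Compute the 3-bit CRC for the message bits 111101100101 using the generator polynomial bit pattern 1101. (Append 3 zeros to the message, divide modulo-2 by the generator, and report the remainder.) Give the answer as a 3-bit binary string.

011

Append 3 zeros: 111101100101000. Divide by 1101 (XOR where the leading bit is 1):
  pos 0: 1111 XOR 1101 = 0010
  pos 2: 1001 XOR 1101 = 0100
  pos 3: 1001 XOR 1101 = 0100
  pos 4: 1000 XOR 1101 = 0101
  pos 5: 1010 XOR 1101 = 0111
  pos 6: 1111 XOR 1101 = 0010
  pos 8: 1001 XOR 1101 = 0100
  pos 9: 1000 XOR 1101 = 0101
  pos 10: 1010 XOR 1101 = 0111
  pos 11: 1110 XOR 1101 = 0011
Remainder (last 3 bits) = 011. This is the CRC / FCS.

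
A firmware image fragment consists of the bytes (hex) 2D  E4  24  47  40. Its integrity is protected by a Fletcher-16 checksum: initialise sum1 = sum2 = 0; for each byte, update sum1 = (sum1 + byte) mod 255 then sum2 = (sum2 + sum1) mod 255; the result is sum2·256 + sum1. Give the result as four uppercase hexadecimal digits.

Running sums (mod 255):
  after byte 0 (2D): sum1=45, sum2=45
  after byte 1 (E4): sum1=18, sum2=63
  after byte 2 (24): sum1=54, sum2=117
  after byte 3 (47): sum1=125, sum2=242
  after byte 4 (40): sum1=189, sum2=176
Checksum = sum2·256 + sum1 = 176·256 + 189 = 45245 = 0xB0BD.

B0BD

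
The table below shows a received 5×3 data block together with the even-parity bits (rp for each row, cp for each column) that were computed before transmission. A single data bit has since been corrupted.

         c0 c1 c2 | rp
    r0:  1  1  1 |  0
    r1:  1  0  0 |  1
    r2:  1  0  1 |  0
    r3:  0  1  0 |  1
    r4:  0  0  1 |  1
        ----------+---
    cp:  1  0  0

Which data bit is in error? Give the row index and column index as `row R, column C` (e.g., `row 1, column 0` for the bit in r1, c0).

Recompute each row's even parity and compare to rp:
  r0: data parity 1, sent rp 0 → mismatch
  r1: data parity 1, sent rp 1 → ok
  r2: data parity 0, sent rp 0 → ok
  r3: data parity 1, sent rp 1 → ok
  r4: data parity 1, sent rp 1 → ok
Recompute each column's even parity and compare to cp:
  c0: data parity 1, sent cp 1 → ok
  c1: data parity 0, sent cp 0 → ok
  c2: data parity 1, sent cp 0 → mismatch
Exactly one row (r0) and one column (c2) fail → the flipped bit is at their intersection.

row 0, column 2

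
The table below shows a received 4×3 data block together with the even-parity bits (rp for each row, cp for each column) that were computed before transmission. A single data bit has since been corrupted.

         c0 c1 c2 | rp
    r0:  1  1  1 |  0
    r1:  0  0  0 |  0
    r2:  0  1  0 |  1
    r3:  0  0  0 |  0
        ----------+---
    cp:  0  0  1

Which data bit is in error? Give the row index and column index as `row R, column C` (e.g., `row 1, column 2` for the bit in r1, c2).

Recompute each row's even parity and compare to rp:
  r0: data parity 1, sent rp 0 → mismatch
  r1: data parity 0, sent rp 0 → ok
  r2: data parity 1, sent rp 1 → ok
  r3: data parity 0, sent rp 0 → ok
Recompute each column's even parity and compare to cp:
  c0: data parity 1, sent cp 0 → mismatch
  c1: data parity 0, sent cp 0 → ok
  c2: data parity 1, sent cp 1 → ok
Exactly one row (r0) and one column (c0) fail → the flipped bit is at their intersection.

row 0, column 0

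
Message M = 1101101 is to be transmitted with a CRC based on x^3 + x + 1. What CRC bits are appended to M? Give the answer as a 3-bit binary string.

Append 3 zeros: 1101101000. Divide by 1011 (XOR where the leading bit is 1):
  pos 0: 1101 XOR 1011 = 0110
  pos 1: 1101 XOR 1011 = 0110
  pos 2: 1100 XOR 1011 = 0111
  pos 3: 1111 XOR 1011 = 0100
  pos 4: 1000 XOR 1011 = 0011
  pos 6: 1100 XOR 1011 = 0111
Remainder (last 3 bits) = 111. This is the CRC / FCS.

111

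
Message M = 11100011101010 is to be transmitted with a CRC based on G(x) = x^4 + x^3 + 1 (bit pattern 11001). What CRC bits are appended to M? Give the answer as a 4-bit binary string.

1001

Append 4 zeros: 111000111010100000. Divide by 11001 (XOR where the leading bit is 1):
  pos 0: 11100 XOR 11001 = 00101
  pos 2: 10101 XOR 11001 = 01100
  pos 3: 11001 XOR 11001 = 00000
  pos 8: 10101 XOR 11001 = 01100
  pos 9: 11000 XOR 11001 = 00001
  pos 13: 10000 XOR 11001 = 01001
Remainder (last 4 bits) = 1001. This is the CRC / FCS.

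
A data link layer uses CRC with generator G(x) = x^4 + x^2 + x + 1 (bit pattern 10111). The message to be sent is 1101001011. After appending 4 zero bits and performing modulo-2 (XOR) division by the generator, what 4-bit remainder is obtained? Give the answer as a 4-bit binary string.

0101

Append 4 zeros: 11010010110000. Divide by 10111 (XOR where the leading bit is 1):
  pos 0: 11010 XOR 10111 = 01101
  pos 1: 11010 XOR 10111 = 01101
  pos 2: 11011 XOR 10111 = 01100
  pos 3: 11000 XOR 10111 = 01111
  pos 4: 11111 XOR 10111 = 01000
  pos 5: 10001 XOR 10111 = 00110
  pos 7: 11000 XOR 10111 = 01111
  pos 8: 11110 XOR 10111 = 01001
  pos 9: 10010 XOR 10111 = 00101
Remainder (last 4 bits) = 0101. This is the CRC / FCS.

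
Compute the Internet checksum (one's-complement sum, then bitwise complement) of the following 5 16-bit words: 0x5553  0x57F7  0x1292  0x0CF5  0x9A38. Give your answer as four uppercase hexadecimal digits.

One's-complement addition (fold any carry out of bit 15 back into bit 0):
  0x5553 + 0x57F7 = 0x0AD4A
  0xAD4A + 0x1292 = 0x0BFDC
  0xBFDC + 0x0CF5 = 0x0CCD1
  0xCCD1 + 0x9A38 = 0x16709 → wrap carry → 0x670A
One's-complement sum = 0x670A.
Checksum = ~0x670A & 0xFFFF = 0x98F5.

98F5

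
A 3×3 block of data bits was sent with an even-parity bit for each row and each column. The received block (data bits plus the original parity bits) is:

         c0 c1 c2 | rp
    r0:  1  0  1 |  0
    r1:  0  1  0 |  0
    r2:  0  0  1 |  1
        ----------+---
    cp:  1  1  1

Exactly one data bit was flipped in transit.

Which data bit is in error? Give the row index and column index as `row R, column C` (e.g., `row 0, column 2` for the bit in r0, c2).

row 1, column 2

Recompute each row's even parity and compare to rp:
  r0: data parity 0, sent rp 0 → ok
  r1: data parity 1, sent rp 0 → mismatch
  r2: data parity 1, sent rp 1 → ok
Recompute each column's even parity and compare to cp:
  c0: data parity 1, sent cp 1 → ok
  c1: data parity 1, sent cp 1 → ok
  c2: data parity 0, sent cp 1 → mismatch
Exactly one row (r1) and one column (c2) fail → the flipped bit is at their intersection.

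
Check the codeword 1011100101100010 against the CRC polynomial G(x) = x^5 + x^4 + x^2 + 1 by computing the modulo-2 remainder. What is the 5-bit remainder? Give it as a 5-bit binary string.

00000

Modulo-2 division of 1011100101100010 by 110101:
  pos 0: 101110 XOR 110101 = 011011
  pos 1: 110110 XOR 110101 = 000011
  pos 5: 111011 XOR 110101 = 001110
  pos 7: 111000 XOR 110101 = 001101
  pos 9: 110101 XOR 110101 = 000000
Remainder = 00000 (zero — the frame passes the CRC check).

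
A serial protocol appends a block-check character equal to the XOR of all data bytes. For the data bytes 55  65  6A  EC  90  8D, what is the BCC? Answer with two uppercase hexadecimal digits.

XOR the bytes together:
  start with 0x55
  0x55 ⊕ 0x65 = 0x30
  0x30 ⊕ 0x6A = 0x5A
  0x5A ⊕ 0xEC = 0xB6
  0xB6 ⊕ 0x90 = 0x26
  0x26 ⊕ 0x8D = 0xAB

AB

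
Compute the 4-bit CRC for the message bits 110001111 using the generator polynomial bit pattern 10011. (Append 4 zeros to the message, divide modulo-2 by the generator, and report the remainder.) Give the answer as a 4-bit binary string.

0011

Append 4 zeros: 1100011110000. Divide by 10011 (XOR where the leading bit is 1):
  pos 0: 11000 XOR 10011 = 01011
  pos 1: 10111 XOR 10011 = 00100
  pos 3: 10011 XOR 10011 = 00000
  pos 8: 10000 XOR 10011 = 00011
Remainder (last 4 bits) = 0011. This is the CRC / FCS.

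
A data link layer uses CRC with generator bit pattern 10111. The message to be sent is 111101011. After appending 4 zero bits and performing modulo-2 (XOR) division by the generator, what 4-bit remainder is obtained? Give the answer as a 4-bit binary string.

Append 4 zeros: 1111010110000. Divide by 10111 (XOR where the leading bit is 1):
  pos 0: 11110 XOR 10111 = 01001
  pos 1: 10011 XOR 10111 = 00100
  pos 3: 10001 XOR 10111 = 00110
  pos 5: 11010 XOR 10111 = 01101
  pos 6: 11010 XOR 10111 = 01101
  pos 7: 11010 XOR 10111 = 01101
  pos 8: 11010 XOR 10111 = 01101
Remainder (last 4 bits) = 1101. This is the CRC / FCS.

1101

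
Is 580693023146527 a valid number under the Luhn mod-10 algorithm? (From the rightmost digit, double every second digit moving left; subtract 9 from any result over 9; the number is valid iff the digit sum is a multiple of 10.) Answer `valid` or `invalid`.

From the right, keep odd positions and double even positions (subtract 9 from any doubled value over 9):
  doubled (positions 2,4,...): 4 3 2 4 6 3 7 → sum 29
  kept (positions 1,3,...): 7 5 4 3 0 9 0 5 → sum 33
Total = 62.
62 mod 10 = 2, so the number is invalid.

invalid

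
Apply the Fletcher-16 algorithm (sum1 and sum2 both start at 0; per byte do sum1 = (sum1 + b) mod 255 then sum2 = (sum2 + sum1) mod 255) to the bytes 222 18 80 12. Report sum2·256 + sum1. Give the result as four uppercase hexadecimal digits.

5E4D

Running sums (mod 255):
  after byte 0 (222): sum1=222, sum2=222
  after byte 1 (18): sum1=240, sum2=207
  after byte 2 (80): sum1=65, sum2=17
  after byte 3 (12): sum1=77, sum2=94
Checksum = sum2·256 + sum1 = 94·256 + 77 = 24141 = 0x5E4D.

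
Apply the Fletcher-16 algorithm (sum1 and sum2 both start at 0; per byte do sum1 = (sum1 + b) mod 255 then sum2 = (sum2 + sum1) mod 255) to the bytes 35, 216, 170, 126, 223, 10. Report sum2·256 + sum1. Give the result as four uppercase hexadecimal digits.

Running sums (mod 255):
  after byte 0 (35): sum1=35, sum2=35
  after byte 1 (216): sum1=251, sum2=31
  after byte 2 (170): sum1=166, sum2=197
  after byte 3 (126): sum1=37, sum2=234
  after byte 4 (223): sum1=5, sum2=239
  after byte 5 (10): sum1=15, sum2=254
Checksum = sum2·256 + sum1 = 254·256 + 15 = 65039 = 0xFE0F.

FE0F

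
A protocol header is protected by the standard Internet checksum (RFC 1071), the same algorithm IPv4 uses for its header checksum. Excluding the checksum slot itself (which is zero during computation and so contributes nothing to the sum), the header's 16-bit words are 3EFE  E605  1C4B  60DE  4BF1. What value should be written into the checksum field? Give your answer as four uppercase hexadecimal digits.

11E1

One's-complement addition (fold any carry out of bit 15 back into bit 0):
  0x3EFE + 0xE605 = 0x12503 → wrap carry → 0x2504
  0x2504 + 0x1C4B = 0x0414F
  0x414F + 0x60DE = 0x0A22D
  0xA22D + 0x4BF1 = 0x0EE1E
One's-complement sum = 0xEE1E.
Checksum = ~0xEE1E & 0xFFFF = 0x11E1.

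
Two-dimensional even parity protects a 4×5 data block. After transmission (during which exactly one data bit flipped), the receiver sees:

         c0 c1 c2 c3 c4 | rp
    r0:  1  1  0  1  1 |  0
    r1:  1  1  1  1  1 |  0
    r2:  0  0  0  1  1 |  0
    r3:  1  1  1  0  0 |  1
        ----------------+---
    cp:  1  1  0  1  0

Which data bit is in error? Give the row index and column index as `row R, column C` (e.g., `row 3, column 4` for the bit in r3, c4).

row 1, column 4

Recompute each row's even parity and compare to rp:
  r0: data parity 0, sent rp 0 → ok
  r1: data parity 1, sent rp 0 → mismatch
  r2: data parity 0, sent rp 0 → ok
  r3: data parity 1, sent rp 1 → ok
Recompute each column's even parity and compare to cp:
  c0: data parity 1, sent cp 1 → ok
  c1: data parity 1, sent cp 1 → ok
  c2: data parity 0, sent cp 0 → ok
  c3: data parity 1, sent cp 1 → ok
  c4: data parity 1, sent cp 0 → mismatch
Exactly one row (r1) and one column (c4) fail → the flipped bit is at their intersection.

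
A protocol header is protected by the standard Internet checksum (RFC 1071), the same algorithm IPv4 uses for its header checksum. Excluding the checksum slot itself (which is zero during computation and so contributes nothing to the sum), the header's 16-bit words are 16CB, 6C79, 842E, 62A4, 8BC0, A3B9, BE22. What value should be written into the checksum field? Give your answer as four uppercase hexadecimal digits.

A84B

One's-complement addition (fold any carry out of bit 15 back into bit 0):
  0x16CB + 0x6C79 = 0x08344
  0x8344 + 0x842E = 0x10772 → wrap carry → 0x0773
  0x0773 + 0x62A4 = 0x06A17
  0x6A17 + 0x8BC0 = 0x0F5D7
  0xF5D7 + 0xA3B9 = 0x19990 → wrap carry → 0x9991
  0x9991 + 0xBE22 = 0x157B3 → wrap carry → 0x57B4
One's-complement sum = 0x57B4.
Checksum = ~0x57B4 & 0xFFFF = 0xA84B.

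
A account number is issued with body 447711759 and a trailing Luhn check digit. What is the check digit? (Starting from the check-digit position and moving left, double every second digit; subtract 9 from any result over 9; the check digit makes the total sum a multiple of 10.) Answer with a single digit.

Partial digits right→left: 9 5 7 1 1 7 7 4 4
Double every second digit counting from the check-digit position (so the 1st, 3rd, 5th, ... of the partial from the right).
  doubled (with −9 where >9): 9 5 2 5 8 → sum 29
  kept as-is: 5 1 7 4 → sum 17
Total = 29 + 17 = 46.
Check digit = (10 − (46 mod 10)) mod 10 = 4.

4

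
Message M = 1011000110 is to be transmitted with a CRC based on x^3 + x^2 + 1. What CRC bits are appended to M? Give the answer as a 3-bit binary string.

Append 3 zeros: 1011000110000. Divide by 1101 (XOR where the leading bit is 1):
  pos 0: 1011 XOR 1101 = 0110
  pos 1: 1100 XOR 1101 = 0001
  pos 4: 1001 XOR 1101 = 0100
  pos 5: 1001 XOR 1101 = 0100
  pos 6: 1000 XOR 1101 = 0101
  pos 7: 1010 XOR 1101 = 0111
  pos 8: 1110 XOR 1101 = 0011
Remainder (last 3 bits) = 110. This is the CRC / FCS.

110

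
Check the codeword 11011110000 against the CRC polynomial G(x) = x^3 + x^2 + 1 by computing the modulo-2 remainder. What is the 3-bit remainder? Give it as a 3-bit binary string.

010

Modulo-2 division of 11011110000 by 1101:
  pos 0: 1101 XOR 1101 = 0000
  pos 4: 1110 XOR 1101 = 0011
  pos 6: 1100 XOR 1101 = 0001
Remainder = 010 (nonzero — an error is detected).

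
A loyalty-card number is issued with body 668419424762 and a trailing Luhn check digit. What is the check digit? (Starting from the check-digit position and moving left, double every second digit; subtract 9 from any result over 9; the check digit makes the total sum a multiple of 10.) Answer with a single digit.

Partial digits right→left: 2 6 7 4 2 4 9 1 4 8 6 6
Double every second digit counting from the check-digit position (so the 1st, 3rd, 5th, ... of the partial from the right).
  doubled (with −9 where >9): 4 5 4 9 8 3 → sum 33
  kept as-is: 6 4 4 1 8 6 → sum 29
Total = 33 + 29 = 62.
Check digit = (10 − (62 mod 10)) mod 10 = 8.

8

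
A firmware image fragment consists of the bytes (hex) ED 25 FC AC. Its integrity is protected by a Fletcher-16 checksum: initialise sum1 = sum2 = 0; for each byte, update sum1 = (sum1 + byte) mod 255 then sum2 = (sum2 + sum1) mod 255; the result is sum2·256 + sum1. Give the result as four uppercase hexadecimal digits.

Running sums (mod 255):
  after byte 0 (ED): sum1=237, sum2=237
  after byte 1 (25): sum1=19, sum2=1
  after byte 2 (FC): sum1=16, sum2=17
  after byte 3 (AC): sum1=188, sum2=205
Checksum = sum2·256 + sum1 = 205·256 + 188 = 52668 = 0xCDBC.

CDBC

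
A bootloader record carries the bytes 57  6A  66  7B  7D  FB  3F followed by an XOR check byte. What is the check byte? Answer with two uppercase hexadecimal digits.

99

XOR the bytes together:
  start with 0x57
  0x57 ⊕ 0x6A = 0x3D
  0x3D ⊕ 0x66 = 0x5B
  0x5B ⊕ 0x7B = 0x20
  0x20 ⊕ 0x7D = 0x5D
  0x5D ⊕ 0xFB = 0xA6
  0xA6 ⊕ 0x3F = 0x99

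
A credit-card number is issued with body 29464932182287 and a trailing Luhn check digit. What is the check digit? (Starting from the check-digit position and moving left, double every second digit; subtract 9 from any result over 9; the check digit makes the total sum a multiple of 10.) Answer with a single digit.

Partial digits right→left: 7 8 2 2 8 1 2 3 9 4 6 4 9 2
Double every second digit counting from the check-digit position (so the 1st, 3rd, 5th, ... of the partial from the right).
  doubled (with −9 where >9): 5 4 7 4 9 3 9 → sum 41
  kept as-is: 8 2 1 3 4 4 2 → sum 24
Total = 41 + 24 = 65.
Check digit = (10 − (65 mod 10)) mod 10 = 5.

5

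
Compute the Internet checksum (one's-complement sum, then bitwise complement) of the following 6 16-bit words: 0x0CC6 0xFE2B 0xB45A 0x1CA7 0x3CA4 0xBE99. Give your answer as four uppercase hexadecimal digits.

One's-complement addition (fold any carry out of bit 15 back into bit 0):
  0x0CC6 + 0xFE2B = 0x10AF1 → wrap carry → 0x0AF2
  0x0AF2 + 0xB45A = 0x0BF4C
  0xBF4C + 0x1CA7 = 0x0DBF3
  0xDBF3 + 0x3CA4 = 0x11897 → wrap carry → 0x1898
  0x1898 + 0xBE99 = 0x0D731
One's-complement sum = 0xD731.
Checksum = ~0xD731 & 0xFFFF = 0x28CE.

28CE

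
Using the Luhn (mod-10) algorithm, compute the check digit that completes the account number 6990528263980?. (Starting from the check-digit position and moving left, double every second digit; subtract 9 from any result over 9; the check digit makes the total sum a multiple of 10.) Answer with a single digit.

4

Partial digits right→left: 0 8 9 3 6 2 8 2 5 0 9 9 6
Double every second digit counting from the check-digit position (so the 1st, 3rd, 5th, ... of the partial from the right).
  doubled (with −9 where >9): 0 9 3 7 1 9 3 → sum 32
  kept as-is: 8 3 2 2 0 9 → sum 24
Total = 32 + 24 = 56.
Check digit = (10 − (56 mod 10)) mod 10 = 4.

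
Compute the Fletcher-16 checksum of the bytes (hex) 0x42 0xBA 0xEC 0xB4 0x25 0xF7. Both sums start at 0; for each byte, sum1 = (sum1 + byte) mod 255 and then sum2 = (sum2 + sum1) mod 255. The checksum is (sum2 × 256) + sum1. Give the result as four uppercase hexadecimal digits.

47BB

Running sums (mod 255):
  after byte 0 (0x42): sum1=66, sum2=66
  after byte 1 (0xBA): sum1=252, sum2=63
  after byte 2 (0xEC): sum1=233, sum2=41
  after byte 3 (0xB4): sum1=158, sum2=199
  after byte 4 (0x25): sum1=195, sum2=139
  after byte 5 (0xF7): sum1=187, sum2=71
Checksum = sum2·256 + sum1 = 71·256 + 187 = 18363 = 0x47BB.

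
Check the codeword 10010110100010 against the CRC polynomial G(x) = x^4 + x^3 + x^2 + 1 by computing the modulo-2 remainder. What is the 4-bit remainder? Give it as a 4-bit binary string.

Modulo-2 division of 10010110100010 by 11101:
  pos 0: 10010 XOR 11101 = 01111
  pos 1: 11111 XOR 11101 = 00010
  pos 4: 10101 XOR 11101 = 01000
  pos 5: 10000 XOR 11101 = 01101
  pos 6: 11010 XOR 11101 = 00111
  pos 8: 11101 XOR 11101 = 00000
Remainder = 0000 (zero — the frame passes the CRC check).

0000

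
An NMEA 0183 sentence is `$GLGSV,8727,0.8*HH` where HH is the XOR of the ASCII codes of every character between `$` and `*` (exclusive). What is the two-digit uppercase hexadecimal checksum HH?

65

XOR the ASCII codes of the payload characters:
  'G' = 0x47 → acc = 0x47
  'L' = 0x4C → acc = 0x0B
  'G' = 0x47 → acc = 0x4C
  'S' = 0x53 → acc = 0x1F
  'V' = 0x56 → acc = 0x49
  ',' = 0x2C → acc = 0x65
  '8' = 0x38 → acc = 0x5D
  '7' = 0x37 → acc = 0x6A
  '2' = 0x32 → acc = 0x58
  '7' = 0x37 → acc = 0x6F
  ',' = 0x2C → acc = 0x43
  '0' = 0x30 → acc = 0x73
  '.' = 0x2E → acc = 0x5D
  '8' = 0x38 → acc = 0x65
Checksum = 0x65.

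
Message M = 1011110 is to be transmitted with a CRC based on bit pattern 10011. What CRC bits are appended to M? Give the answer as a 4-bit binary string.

0011

Append 4 zeros: 10111100000. Divide by 10011 (XOR where the leading bit is 1):
  pos 0: 10111 XOR 10011 = 00100
  pos 2: 10010 XOR 10011 = 00001
  pos 6: 10000 XOR 10011 = 00011
Remainder (last 4 bits) = 0011. This is the CRC / FCS.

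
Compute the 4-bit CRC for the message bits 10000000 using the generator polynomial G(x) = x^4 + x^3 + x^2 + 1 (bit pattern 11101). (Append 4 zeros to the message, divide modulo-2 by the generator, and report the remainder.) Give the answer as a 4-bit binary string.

Append 4 zeros: 100000000000. Divide by 11101 (XOR where the leading bit is 1):
  pos 0: 10000 XOR 11101 = 01101
  pos 1: 11010 XOR 11101 = 00111
  pos 3: 11100 XOR 11101 = 00001
  pos 7: 10000 XOR 11101 = 01101
Remainder (last 4 bits) = 1101. This is the CRC / FCS.

1101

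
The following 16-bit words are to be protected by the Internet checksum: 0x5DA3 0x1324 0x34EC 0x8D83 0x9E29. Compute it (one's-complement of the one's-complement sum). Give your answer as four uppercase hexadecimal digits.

One's-complement addition (fold any carry out of bit 15 back into bit 0):
  0x5DA3 + 0x1324 = 0x070C7
  0x70C7 + 0x34EC = 0x0A5B3
  0xA5B3 + 0x8D83 = 0x13336 → wrap carry → 0x3337
  0x3337 + 0x9E29 = 0x0D160
One's-complement sum = 0xD160.
Checksum = ~0xD160 & 0xFFFF = 0x2E9F.

2E9F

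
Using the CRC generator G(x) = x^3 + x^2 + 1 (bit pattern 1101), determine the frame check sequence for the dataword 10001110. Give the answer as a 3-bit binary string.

111

Append 3 zeros: 10001110000. Divide by 1101 (XOR where the leading bit is 1):
  pos 0: 1000 XOR 1101 = 0101
  pos 1: 1011 XOR 1101 = 0110
  pos 2: 1101 XOR 1101 = 0000
  pos 6: 1000 XOR 1101 = 0101
  pos 7: 1010 XOR 1101 = 0111
Remainder (last 3 bits) = 111. This is the CRC / FCS.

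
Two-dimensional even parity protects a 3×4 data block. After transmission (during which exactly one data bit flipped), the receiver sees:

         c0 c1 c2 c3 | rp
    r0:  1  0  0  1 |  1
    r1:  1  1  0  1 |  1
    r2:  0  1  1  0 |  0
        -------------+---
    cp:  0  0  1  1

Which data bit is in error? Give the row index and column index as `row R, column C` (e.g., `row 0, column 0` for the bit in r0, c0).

row 0, column 3

Recompute each row's even parity and compare to rp:
  r0: data parity 0, sent rp 1 → mismatch
  r1: data parity 1, sent rp 1 → ok
  r2: data parity 0, sent rp 0 → ok
Recompute each column's even parity and compare to cp:
  c0: data parity 0, sent cp 0 → ok
  c1: data parity 0, sent cp 0 → ok
  c2: data parity 1, sent cp 1 → ok
  c3: data parity 0, sent cp 1 → mismatch
Exactly one row (r0) and one column (c3) fail → the flipped bit is at their intersection.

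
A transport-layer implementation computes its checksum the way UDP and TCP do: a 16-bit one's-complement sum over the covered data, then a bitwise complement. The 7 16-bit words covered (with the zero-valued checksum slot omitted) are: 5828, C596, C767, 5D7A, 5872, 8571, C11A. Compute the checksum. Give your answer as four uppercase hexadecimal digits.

One's-complement addition (fold any carry out of bit 15 back into bit 0):
  0x5828 + 0xC596 = 0x11DBE → wrap carry → 0x1DBF
  0x1DBF + 0xC767 = 0x0E526
  0xE526 + 0x5D7A = 0x142A0 → wrap carry → 0x42A1
  0x42A1 + 0x5872 = 0x09B13
  0x9B13 + 0x8571 = 0x12084 → wrap carry → 0x2085
  0x2085 + 0xC11A = 0x0E19F
One's-complement sum = 0xE19F.
Checksum = ~0xE19F & 0xFFFF = 0x1E60.

1E60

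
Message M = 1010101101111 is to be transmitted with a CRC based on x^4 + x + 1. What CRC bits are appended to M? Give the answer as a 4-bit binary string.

Append 4 zeros: 10101011011110000. Divide by 10011 (XOR where the leading bit is 1):
  pos 0: 10101 XOR 10011 = 00110
  pos 2: 11001 XOR 10011 = 01010
  pos 3: 10101 XOR 10011 = 00110
  pos 5: 11001 XOR 10011 = 01010
  pos 6: 10101 XOR 10011 = 00110
  pos 8: 11011 XOR 10011 = 01000
  pos 9: 10000 XOR 10011 = 00011
  pos 12: 11000 XOR 10011 = 01011
Remainder (last 4 bits) = 1011. This is the CRC / FCS.

1011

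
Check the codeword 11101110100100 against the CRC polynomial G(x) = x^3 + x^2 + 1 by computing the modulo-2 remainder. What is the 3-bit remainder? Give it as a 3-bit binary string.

Modulo-2 division of 11101110100100 by 1101:
  pos 0: 1110 XOR 1101 = 0011
  pos 2: 1111 XOR 1101 = 0010
  pos 4: 1010 XOR 1101 = 0111
  pos 5: 1111 XOR 1101 = 0010
  pos 7: 1000 XOR 1101 = 0101
  pos 8: 1011 XOR 1101 = 0110
  pos 9: 1100 XOR 1101 = 0001
Remainder = 010 (nonzero — an error is detected).

010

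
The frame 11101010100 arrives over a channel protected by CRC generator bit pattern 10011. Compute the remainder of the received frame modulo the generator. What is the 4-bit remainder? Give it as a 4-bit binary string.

Modulo-2 division of 11101010100 by 10011:
  pos 0: 11101 XOR 10011 = 01110
  pos 1: 11100 XOR 10011 = 01111
  pos 2: 11111 XOR 10011 = 01100
  pos 3: 11000 XOR 10011 = 01011
  pos 4: 10111 XOR 10011 = 00100
  pos 6: 10000 XOR 10011 = 00011
Remainder = 0011 (nonzero — an error is detected).

0011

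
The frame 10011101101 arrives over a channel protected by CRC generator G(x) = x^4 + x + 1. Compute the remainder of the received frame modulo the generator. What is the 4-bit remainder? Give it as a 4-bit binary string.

Modulo-2 division of 10011101101 by 10011:
  pos 0: 10011 XOR 10011 = 00000
  pos 5: 10110 XOR 10011 = 00101
Remainder = 1011 (nonzero — an error is detected).

1011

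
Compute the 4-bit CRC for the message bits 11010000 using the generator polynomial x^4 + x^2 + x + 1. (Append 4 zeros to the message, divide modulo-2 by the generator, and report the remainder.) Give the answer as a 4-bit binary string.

1101

Append 4 zeros: 110100000000. Divide by 10111 (XOR where the leading bit is 1):
  pos 0: 11010 XOR 10111 = 01101
  pos 1: 11010 XOR 10111 = 01101
  pos 2: 11010 XOR 10111 = 01101
  pos 3: 11010 XOR 10111 = 01101
  pos 4: 11010 XOR 10111 = 01101
  pos 5: 11010 XOR 10111 = 01101
  pos 6: 11010 XOR 10111 = 01101
  pos 7: 11010 XOR 10111 = 01101
Remainder (last 4 bits) = 1101. This is the CRC / FCS.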